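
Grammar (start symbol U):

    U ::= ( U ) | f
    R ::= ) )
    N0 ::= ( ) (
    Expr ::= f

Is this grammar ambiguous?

Only U is reachable from U; ignoring the rest: Each string is a nest of matched brackets around a single atom. An opening bracket forces the recursive rule; an atom forces the base rule.

Unambiguous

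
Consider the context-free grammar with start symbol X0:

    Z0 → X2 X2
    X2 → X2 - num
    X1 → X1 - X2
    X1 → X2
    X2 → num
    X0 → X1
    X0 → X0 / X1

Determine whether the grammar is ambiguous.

Witness: num - num

Derivation 1: X0 ⇒ X1 ⇒ X1 - X2 ⇒ X2 - X2 ⇒ num - X2 ⇒ num - num
Derivation 2: X0 ⇒ X1 ⇒ X2 ⇒ X2 - num ⇒ num - num

Two distinct leftmost derivations for the same string.

Ambiguous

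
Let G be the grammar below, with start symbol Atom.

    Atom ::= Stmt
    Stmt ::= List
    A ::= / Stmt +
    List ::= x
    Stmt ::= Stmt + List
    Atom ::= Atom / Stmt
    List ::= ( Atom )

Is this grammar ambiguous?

Only Atom, Stmt, List are reachable from Atom; ignoring the rest: This is a standard precedence ladder (Atom over Stmt over List), with each level left-recursive on its own operator ('/' at Atom, '+' at Stmt). That structure is LR(1), hence unambiguous.

Unambiguous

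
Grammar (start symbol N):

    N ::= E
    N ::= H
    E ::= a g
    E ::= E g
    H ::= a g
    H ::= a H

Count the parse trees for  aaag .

1

Parse trees for aaag:
  [N [H a [H a [H a g]]]]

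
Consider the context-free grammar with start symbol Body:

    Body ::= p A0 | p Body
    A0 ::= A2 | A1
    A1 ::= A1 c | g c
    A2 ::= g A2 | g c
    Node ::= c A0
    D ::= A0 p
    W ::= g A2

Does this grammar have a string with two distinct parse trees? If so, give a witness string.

Ambiguous

Witness: p g c

Derivation 1: Body ⇒ p A0 ⇒ p A2 ⇒ p g c
Derivation 2: Body ⇒ p A0 ⇒ p A1 ⇒ p g c

Two distinct leftmost derivations for the same string.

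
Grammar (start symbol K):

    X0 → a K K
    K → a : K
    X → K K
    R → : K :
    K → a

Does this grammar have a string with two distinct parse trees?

Unambiguous

Only K is reachable from K; ignoring the rest: The reachable grammar is A → atom sep A | atom. Each atom is followed by either the separator (recurse) or end-of-string (stop) — no choice point.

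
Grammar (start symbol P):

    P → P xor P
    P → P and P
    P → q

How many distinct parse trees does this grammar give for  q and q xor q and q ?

Parse trees for q and q xor q and q:
  [P [P [P q] and [P q]] xor [P [P q] and [P q]]]
  [P [P q] and [P [P q] xor [P [P q] and [P q]]]]
  [P [P q] and [P [P [P q] xor [P q]] and [P q]]]
  [P [P [P [P q] and [P q]] xor [P q]] and [P q]]
  [P [P [P q] and [P [P q] xor [P q]]] and [P q]]

5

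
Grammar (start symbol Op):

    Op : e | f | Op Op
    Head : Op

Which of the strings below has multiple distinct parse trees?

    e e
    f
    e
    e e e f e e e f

e e e f e e e f

e e: 1 tree
f: 1 tree
e: 1 tree
e e e f e e e f: 429 trees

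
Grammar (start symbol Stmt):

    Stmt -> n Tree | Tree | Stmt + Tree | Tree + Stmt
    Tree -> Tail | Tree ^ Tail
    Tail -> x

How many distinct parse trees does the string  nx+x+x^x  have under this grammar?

Parse trees for nx+x+x^x:
  [Stmt [Stmt [Stmt n [Tree [Tail x]]] + [Tree [Tail x]]] + [Tree [Tree [Tail x]] ^ [Tail x]]]

1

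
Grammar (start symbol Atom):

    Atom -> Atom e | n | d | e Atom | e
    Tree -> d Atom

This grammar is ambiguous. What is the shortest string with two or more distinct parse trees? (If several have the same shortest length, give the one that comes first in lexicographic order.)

length 1: no string has ≥2 trees
length 2: e e has 2 parse trees

Two derivations of e e:
  Atom ⇒ Atom e ⇒ e e
  Atom ⇒ e Atom ⇒ e e

e e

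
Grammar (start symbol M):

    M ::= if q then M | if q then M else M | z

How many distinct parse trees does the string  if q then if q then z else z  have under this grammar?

Parse trees for if q then if q then z else z:
  [M if q then [M if q then [M z] else [M z]]]
  [M if q then [M if q then [M z]] else [M z]]

2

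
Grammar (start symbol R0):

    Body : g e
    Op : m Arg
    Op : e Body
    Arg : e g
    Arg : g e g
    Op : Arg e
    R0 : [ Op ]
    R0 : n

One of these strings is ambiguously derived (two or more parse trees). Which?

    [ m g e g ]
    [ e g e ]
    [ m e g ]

[ m g e g ]: 1 tree
[ e g e ]: 2 trees
[ m e g ]: 1 tree

[ e g e ]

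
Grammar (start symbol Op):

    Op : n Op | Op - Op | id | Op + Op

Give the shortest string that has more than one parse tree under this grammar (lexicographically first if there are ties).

n id + id

length 1: no string has ≥2 trees
length 2: no string has ≥2 trees
length 3: no string has ≥2 trees
length 4: n id + id has 2 parse trees

Two derivations of n id + id:
  Op ⇒ n Op ⇒ n Op + Op ⇒ n id + Op ⇒ n id + id
  Op ⇒ Op + Op ⇒ n Op + Op ⇒ n id + Op ⇒ n id + id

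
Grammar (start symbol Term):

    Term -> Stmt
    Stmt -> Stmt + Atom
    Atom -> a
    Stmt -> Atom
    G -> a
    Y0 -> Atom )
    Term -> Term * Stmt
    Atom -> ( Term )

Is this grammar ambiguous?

Unambiguous

(G, Y0 are unreachable from Term, so their rules don't affect L(Term).) Term → Term * Stmt | Stmt  ;  Stmt → Stmt + Atom | Atom  — a left-associative chain with Atom at the bottom. Each string factors uniquely by precedence.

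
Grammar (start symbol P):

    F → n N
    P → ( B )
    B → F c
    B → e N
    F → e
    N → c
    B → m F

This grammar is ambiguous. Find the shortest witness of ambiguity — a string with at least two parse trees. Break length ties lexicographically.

( e c )

length 4: ( e c ) has 2 parse trees

Two derivations of ( e c ):
  P ⇒ ( B ) ⇒ ( F c ) ⇒ ( e c )
  P ⇒ ( B ) ⇒ ( e N ) ⇒ ( e c )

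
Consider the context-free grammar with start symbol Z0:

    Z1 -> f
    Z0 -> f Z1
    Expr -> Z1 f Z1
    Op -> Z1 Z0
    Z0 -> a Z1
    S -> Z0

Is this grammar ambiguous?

Unambiguous

Only Z0, Z1 are reachable from Z0; ignoring the rest: The reachable rules are right-linear with at most one rule per (nonterminal, next-terminal) pair. Each input token forces the next rule, so parsing is deterministic.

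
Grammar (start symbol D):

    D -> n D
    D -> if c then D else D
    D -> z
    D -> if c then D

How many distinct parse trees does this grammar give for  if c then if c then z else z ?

2

Parse trees for if c then if c then z else z:
  [D if c then [D if c then [D z]] else [D z]]
  [D if c then [D if c then [D z] else [D z]]]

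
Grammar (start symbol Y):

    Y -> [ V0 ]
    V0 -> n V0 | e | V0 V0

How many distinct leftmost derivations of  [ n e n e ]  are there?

Parse trees for [ n e n e ]:
  [Y [ [V0 n [V0 [V0 e] [V0 n [V0 e]]]] ]]
  [Y [ [V0 [V0 n [V0 e]] [V0 n [V0 e]]] ]]

2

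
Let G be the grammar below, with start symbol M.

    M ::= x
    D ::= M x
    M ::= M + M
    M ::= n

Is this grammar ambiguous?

Ambiguous

Witness: n + n + n

Derivation 1: M ⇒ M + M ⇒ M + M + M ⇒ n + M + M ⇒ n + n + M ⇒ n + n + n
Derivation 2: M ⇒ M + M ⇒ n + M ⇒ n + M + M ⇒ n + n + M ⇒ n + n + n

Two distinct leftmost derivations for the same string.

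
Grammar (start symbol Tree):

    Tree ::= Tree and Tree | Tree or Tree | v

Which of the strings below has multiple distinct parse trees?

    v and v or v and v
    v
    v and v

v and v or v and v

v and v or v and v: 5 trees
v: 1 tree
v and v: 1 tree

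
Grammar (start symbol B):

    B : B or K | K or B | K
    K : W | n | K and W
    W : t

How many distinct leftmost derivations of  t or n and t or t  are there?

Parse trees for t or n and t or t:
  [B [B [B [K [W t]]] or [K [K n] and [W t]]] or [K [W t]]]
  [B [B [K [W t]] or [B [K [K n] and [W t]]]] or [K [W t]]]
  [B [K [W t]] or [B [B [K [K n] and [W t]]] or [K [W t]]]]
  [B [K [W t]] or [B [K [K n] and [W t]] or [B [K [W t]]]]]

4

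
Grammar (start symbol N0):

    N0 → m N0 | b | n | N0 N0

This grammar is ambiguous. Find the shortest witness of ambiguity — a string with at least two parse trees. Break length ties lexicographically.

length 1: no string has ≥2 trees
length 2: no string has ≥2 trees
length 3: b b b has 2 parse trees

Two derivations of b b b:
  N0 ⇒ N0 N0 ⇒ b N0 ⇒ b N0 N0 ⇒ b b N0 ⇒ b b b
  N0 ⇒ N0 N0 ⇒ N0 N0 N0 ⇒ b N0 N0 ⇒ b b N0 ⇒ b b b

b b b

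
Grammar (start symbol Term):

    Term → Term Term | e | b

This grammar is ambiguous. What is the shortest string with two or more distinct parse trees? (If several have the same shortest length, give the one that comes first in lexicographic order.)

length 1: no string has ≥2 trees
length 2: no string has ≥2 trees
length 3: b b b has 2 parse trees

Two derivations of b b b:
  Term ⇒ Term Term ⇒ Term Term Term ⇒ b Term Term ⇒ b b Term ⇒ b b b
  Term ⇒ Term Term ⇒ b Term ⇒ b Term Term ⇒ b b Term ⇒ b b b

b b b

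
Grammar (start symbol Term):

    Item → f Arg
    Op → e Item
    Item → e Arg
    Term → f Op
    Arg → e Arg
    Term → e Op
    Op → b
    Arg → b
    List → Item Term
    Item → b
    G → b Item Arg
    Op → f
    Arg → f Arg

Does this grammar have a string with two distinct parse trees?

Unambiguous

Only Term, Op, Item, Arg are reachable from Term; ignoring the rest: The reachable rules are right-linear with at most one rule per (nonterminal, next-terminal) pair. Each input token forces the next rule, so parsing is deterministic.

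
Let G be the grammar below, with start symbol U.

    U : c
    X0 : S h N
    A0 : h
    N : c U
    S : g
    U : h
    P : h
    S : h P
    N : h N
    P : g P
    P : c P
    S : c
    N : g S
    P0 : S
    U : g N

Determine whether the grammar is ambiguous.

Unambiguous

Only U, N, S, P are reachable from U; ignoring the rest: The reachable rules are right-linear with at most one rule per (nonterminal, next-terminal) pair. Each input token forces the next rule, so parsing is deterministic.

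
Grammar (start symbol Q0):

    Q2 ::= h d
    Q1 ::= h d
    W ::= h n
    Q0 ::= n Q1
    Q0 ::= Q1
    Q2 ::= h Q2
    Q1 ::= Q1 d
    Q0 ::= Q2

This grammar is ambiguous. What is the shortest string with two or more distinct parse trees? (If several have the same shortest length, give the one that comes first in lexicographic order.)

length 2: h d has 2 parse trees

Two derivations of h d:
  Q0 ⇒ Q1 ⇒ h d
  Q0 ⇒ Q2 ⇒ h d

h d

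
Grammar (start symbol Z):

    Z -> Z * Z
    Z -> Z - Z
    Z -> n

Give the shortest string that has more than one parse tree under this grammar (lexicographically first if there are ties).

n * n * n

length 1: no string has ≥2 trees
length 3: no string has ≥2 trees
length 5: n * n * n has 2 parse trees

Two derivations of n * n * n:
  Z ⇒ Z * Z ⇒ Z * Z * Z ⇒ n * Z * Z ⇒ n * n * Z ⇒ n * n * n
  Z ⇒ Z * Z ⇒ n * Z ⇒ n * Z * Z ⇒ n * n * Z ⇒ n * n * n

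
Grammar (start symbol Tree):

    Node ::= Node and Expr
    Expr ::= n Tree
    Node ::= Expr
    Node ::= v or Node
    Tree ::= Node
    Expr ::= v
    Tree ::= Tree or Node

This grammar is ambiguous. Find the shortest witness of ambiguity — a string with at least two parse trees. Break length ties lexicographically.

length 1: no string has ≥2 trees
length 2: no string has ≥2 trees
length 3: v or v has 2 parse trees

Two derivations of v or v:
  Tree ⇒ Node ⇒ v or Node ⇒ v or Expr ⇒ v or v
  Tree ⇒ Tree or Node ⇒ Node or Node ⇒ Expr or Node ⇒ v or Node ⇒ v or Expr ⇒ v or v

v or v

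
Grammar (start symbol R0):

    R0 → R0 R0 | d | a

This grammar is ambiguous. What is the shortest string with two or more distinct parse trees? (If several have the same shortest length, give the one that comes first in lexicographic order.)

a a a

length 1: no string has ≥2 trees
length 2: no string has ≥2 trees
length 3: a a a has 2 parse trees

Two derivations of a a a:
  R0 ⇒ R0 R0 ⇒ R0 R0 R0 ⇒ a R0 R0 ⇒ a a R0 ⇒ a a a
  R0 ⇒ R0 R0 ⇒ a R0 ⇒ a R0 R0 ⇒ a a R0 ⇒ a a a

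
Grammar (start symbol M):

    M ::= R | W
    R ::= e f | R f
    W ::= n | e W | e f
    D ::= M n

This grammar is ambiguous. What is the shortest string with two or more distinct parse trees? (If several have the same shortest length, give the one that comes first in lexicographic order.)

e f

length 1: no string has ≥2 trees
length 2: e f has 2 parse trees

Two derivations of e f:
  M ⇒ R ⇒ e f
  M ⇒ W ⇒ e f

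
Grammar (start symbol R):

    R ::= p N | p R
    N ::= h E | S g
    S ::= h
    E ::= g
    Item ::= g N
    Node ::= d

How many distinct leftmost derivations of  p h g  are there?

2

Parse trees for p h g:
  [R p [N h [E g]]]
  [R p [N [S h] g]]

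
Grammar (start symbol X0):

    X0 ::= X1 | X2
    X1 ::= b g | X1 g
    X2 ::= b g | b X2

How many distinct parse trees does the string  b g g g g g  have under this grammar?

Parse trees for b g g g g g:
  [X0 [X1 [X1 [X1 [X1 [X1 b g] g] g] g] g]]

1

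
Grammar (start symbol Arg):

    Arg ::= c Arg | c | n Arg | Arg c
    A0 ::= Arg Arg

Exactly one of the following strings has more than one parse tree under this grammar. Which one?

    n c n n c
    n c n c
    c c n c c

n c n n c: 1 tree
n c n c: 1 tree
c c n c c: 5 trees

c c n c c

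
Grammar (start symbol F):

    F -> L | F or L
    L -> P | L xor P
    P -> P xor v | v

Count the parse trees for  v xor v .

2

Parse trees for v xor v:
  [F [L [P [P v] xor v]]]
  [F [L [L [P v]] xor [P v]]]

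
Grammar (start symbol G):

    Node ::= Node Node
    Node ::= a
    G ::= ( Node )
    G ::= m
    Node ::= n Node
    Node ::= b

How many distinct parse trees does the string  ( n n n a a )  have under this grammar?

4

Parse trees for ( n n n a a ):
  [G ( [Node [Node n [Node n [Node n [Node a]]]] [Node a]] )]
  [G ( [Node n [Node [Node n [Node n [Node a]]] [Node a]]] )]
  [G ( [Node n [Node n [Node [Node n [Node a]] [Node a]]]] )]
  [G ( [Node n [Node n [Node n [Node [Node a] [Node a]]]]] )]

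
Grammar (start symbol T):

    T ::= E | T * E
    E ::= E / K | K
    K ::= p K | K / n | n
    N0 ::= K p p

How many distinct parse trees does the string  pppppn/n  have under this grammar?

Parse trees for pppppn/n:
  [T [E [E [K p [K p [K p [K p [K p [K n]]]]]]] / [K n]]]
  [T [E [K p [K p [K p [K p [K p [K [K n] / n]]]]]]]]
  [T [E [K p [K p [K p [K p [K [K p [K n]] / n]]]]]]]
  [T [E [K p [K p [K p [K [K p [K p [K n]]] / n]]]]]]
  [T [E [K p [K p [K [K p [K p [K p [K n]]]] / n]]]]]
  [T [E [K p [K [K p [K p [K p [K p [K n]]]]] / n]]]]
  [T [E [K [K p [K p [K p [K p [K p [K n]]]]]] / n]]]

7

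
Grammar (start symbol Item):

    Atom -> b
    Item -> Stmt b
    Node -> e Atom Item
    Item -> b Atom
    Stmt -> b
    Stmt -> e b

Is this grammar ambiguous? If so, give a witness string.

Ambiguous

Witness: b b

Derivation 1: Item ⇒ Stmt b ⇒ b b
Derivation 2: Item ⇒ b Atom ⇒ b b

Two distinct leftmost derivations for the same string.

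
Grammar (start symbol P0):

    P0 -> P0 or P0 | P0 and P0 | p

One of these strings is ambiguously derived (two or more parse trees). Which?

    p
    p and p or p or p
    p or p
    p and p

p and p or p or p

p: 1 tree
p and p or p or p: 5 trees
p or p: 1 tree
p and p: 1 tree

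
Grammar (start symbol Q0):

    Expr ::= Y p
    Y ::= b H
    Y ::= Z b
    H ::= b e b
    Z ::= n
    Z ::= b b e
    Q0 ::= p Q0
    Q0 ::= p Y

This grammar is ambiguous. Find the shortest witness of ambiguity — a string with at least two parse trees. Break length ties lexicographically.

length 3: no string has ≥2 trees
length 4: no string has ≥2 trees
length 5: p b b e b has 2 parse trees

Two derivations of p b b e b:
  Q0 ⇒ p Y ⇒ p b H ⇒ p b b e b
  Q0 ⇒ p Y ⇒ p Z b ⇒ p b b e b

p b b e b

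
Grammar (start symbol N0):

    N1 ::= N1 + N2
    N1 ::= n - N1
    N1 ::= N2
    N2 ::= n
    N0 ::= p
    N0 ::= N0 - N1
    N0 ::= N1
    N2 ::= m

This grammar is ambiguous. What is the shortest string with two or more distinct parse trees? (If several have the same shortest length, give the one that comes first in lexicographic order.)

n - m

length 1: no string has ≥2 trees
length 3: n - m has 2 parse trees

Two derivations of n - m:
  N0 ⇒ N0 - N1 ⇒ N1 - N1 ⇒ N2 - N1 ⇒ n - N1 ⇒ n - N2 ⇒ n - m
  N0 ⇒ N1 ⇒ n - N1 ⇒ n - N2 ⇒ n - m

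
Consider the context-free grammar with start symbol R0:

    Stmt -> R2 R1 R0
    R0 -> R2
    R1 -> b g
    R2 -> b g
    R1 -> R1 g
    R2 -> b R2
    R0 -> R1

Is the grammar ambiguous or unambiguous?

Ambiguous

Witness: b g

Derivation 1: R0 ⇒ R2 ⇒ b g
Derivation 2: R0 ⇒ R1 ⇒ b g

Two distinct leftmost derivations for the same string.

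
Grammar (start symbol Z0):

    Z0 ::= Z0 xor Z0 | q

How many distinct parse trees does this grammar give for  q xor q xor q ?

Parse trees for q xor q xor q:
  [Z0 [Z0 q] xor [Z0 [Z0 q] xor [Z0 q]]]
  [Z0 [Z0 [Z0 q] xor [Z0 q]] xor [Z0 q]]

2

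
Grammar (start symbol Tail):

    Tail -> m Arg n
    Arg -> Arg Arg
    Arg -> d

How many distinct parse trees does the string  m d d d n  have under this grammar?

Parse trees for m d d d n:
  [Tail m [Arg [Arg d] [Arg [Arg d] [Arg d]]] n]
  [Tail m [Arg [Arg [Arg d] [Arg d]] [Arg d]] n]

2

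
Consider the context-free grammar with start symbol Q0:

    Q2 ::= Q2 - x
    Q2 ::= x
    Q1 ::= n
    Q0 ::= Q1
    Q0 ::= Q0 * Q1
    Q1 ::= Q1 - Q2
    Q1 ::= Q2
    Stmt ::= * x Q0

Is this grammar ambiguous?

Witness: x - x

Derivation 1: Q0 ⇒ Q1 ⇒ Q1 - Q2 ⇒ Q2 - Q2 ⇒ x - Q2 ⇒ x - x
Derivation 2: Q0 ⇒ Q1 ⇒ Q2 ⇒ Q2 - x ⇒ x - x

Two distinct leftmost derivations for the same string.

Ambiguous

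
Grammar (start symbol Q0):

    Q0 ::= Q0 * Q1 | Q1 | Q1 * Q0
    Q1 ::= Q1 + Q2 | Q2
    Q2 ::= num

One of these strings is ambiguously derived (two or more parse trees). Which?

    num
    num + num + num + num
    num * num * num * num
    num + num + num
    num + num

num * num * num * num

num: 1 tree
num + num + num + num: 1 tree
num * num * num * num: 8 trees
num + num + num: 1 tree
num + num: 1 tree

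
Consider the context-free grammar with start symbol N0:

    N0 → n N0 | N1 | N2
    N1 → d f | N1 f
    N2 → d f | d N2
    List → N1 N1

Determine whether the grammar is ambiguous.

Witness: d f

Derivation 1: N0 ⇒ N1 ⇒ d f
Derivation 2: N0 ⇒ N2 ⇒ d f

Two distinct leftmost derivations for the same string.

Ambiguous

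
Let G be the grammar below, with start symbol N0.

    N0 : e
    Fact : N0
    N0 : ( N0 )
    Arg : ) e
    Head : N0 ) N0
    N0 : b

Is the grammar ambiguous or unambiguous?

Unambiguous

Only N0 is reachable from N0; ignoring the rest: Each string is a nest of matched brackets around a single atom. An opening bracket forces the recursive rule; an atom forces the base rule.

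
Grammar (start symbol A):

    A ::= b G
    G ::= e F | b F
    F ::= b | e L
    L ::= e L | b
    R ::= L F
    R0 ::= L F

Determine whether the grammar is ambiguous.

(R, R0 are unreachable from A, so their rules don't affect L(A).) Restricted to the reachable nonterminals, every rule has the form A → t or A → t B, and no two rules for the same A share a first terminal. The grammar encodes a DFA — one run per string.

Unambiguous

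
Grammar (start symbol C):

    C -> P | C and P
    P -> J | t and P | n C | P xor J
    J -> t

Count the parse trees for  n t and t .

Parse trees for n t and t:
  [C [P n [C [P t and [P [J t]]]]]]
  [C [P n [C [C [P [J t]]] and [P [J t]]]]]
  [C [C [P n [C [P [J t]]]]] and [P [J t]]]

3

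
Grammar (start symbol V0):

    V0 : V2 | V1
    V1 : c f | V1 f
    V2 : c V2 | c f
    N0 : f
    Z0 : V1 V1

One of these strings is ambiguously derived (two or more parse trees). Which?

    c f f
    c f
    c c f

c f f: 1 tree
c f: 2 trees
c c f: 1 tree

c f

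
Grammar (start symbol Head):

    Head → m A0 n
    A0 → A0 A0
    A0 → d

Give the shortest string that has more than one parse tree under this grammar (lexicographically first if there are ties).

m d d d n

length 3: no string has ≥2 trees
length 4: no string has ≥2 trees
length 5: m d d d n has 2 parse trees

Two derivations of m d d d n:
  Head ⇒ m A0 n ⇒ m A0 A0 n ⇒ m A0 A0 A0 n ⇒ m d A0 A0 n ⇒ m d d A0 n ⇒ m d d d n
  Head ⇒ m A0 n ⇒ m A0 A0 n ⇒ m d A0 n ⇒ m d A0 A0 n ⇒ m d d A0 n ⇒ m d d d n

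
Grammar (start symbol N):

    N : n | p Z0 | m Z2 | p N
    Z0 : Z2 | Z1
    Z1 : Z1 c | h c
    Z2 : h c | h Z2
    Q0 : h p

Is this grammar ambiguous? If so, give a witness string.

Witness: p h c

Derivation 1: N ⇒ p Z0 ⇒ p Z2 ⇒ p h c
Derivation 2: N ⇒ p Z0 ⇒ p Z1 ⇒ p h c

Two distinct leftmost derivations for the same string.

Ambiguous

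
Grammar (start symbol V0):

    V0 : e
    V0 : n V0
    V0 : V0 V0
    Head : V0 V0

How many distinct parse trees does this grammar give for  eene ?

Parse trees for eene:
  [V0 [V0 e] [V0 [V0 e] [V0 n [V0 e]]]]
  [V0 [V0 [V0 e] [V0 e]] [V0 n [V0 e]]]

2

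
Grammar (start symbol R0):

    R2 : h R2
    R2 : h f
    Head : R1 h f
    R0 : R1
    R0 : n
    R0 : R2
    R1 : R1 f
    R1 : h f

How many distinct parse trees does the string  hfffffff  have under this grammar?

Parse trees for hfffffff:
  [R0 [R1 [R1 [R1 [R1 [R1 [R1 [R1 h f] f] f] f] f] f] f]]

1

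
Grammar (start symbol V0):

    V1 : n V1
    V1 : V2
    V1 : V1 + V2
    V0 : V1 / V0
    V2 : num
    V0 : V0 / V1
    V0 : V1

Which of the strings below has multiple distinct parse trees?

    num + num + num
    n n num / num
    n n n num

n n num / num

num + num + num: 1 tree
n n num / num: 2 trees
n n n num: 1 tree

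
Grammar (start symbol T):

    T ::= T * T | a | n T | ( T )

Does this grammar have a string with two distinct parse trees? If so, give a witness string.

Ambiguous

Witness: n a * a

Derivation 1: T ⇒ T * T ⇒ n T * T ⇒ n a * T ⇒ n a * a
Derivation 2: T ⇒ n T ⇒ n T * T ⇒ n a * T ⇒ n a * a

Two distinct leftmost derivations for the same string.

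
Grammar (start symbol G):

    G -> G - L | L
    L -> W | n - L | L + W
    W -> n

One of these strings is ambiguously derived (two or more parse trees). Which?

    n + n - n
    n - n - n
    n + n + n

n - n - n

n + n - n: 1 tree
n - n - n: 4 trees
n + n + n: 1 tree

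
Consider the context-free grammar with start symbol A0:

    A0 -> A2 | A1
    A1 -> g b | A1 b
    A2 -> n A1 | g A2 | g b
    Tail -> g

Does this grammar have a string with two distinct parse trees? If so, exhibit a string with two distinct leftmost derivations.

Witness: g b

Derivation 1: A0 ⇒ A2 ⇒ g b
Derivation 2: A0 ⇒ A1 ⇒ g b

Two distinct leftmost derivations for the same string.

Ambiguous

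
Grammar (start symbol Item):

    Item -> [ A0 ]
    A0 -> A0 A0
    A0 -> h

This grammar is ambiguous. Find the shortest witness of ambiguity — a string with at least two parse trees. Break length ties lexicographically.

length 3: no string has ≥2 trees
length 4: no string has ≥2 trees
length 5: [ h h h ] has 2 parse trees

Two derivations of [ h h h ]:
  Item ⇒ [ A0 ] ⇒ [ A0 A0 ] ⇒ [ A0 A0 A0 ] ⇒ [ h A0 A0 ] ⇒ [ h h A0 ] ⇒ [ h h h ]
  Item ⇒ [ A0 ] ⇒ [ A0 A0 ] ⇒ [ h A0 ] ⇒ [ h A0 A0 ] ⇒ [ h h A0 ] ⇒ [ h h h ]

[ h h h ]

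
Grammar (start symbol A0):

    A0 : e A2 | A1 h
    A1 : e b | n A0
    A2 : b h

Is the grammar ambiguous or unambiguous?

Ambiguous

Witness: e b h

Derivation 1: A0 ⇒ e A2 ⇒ e b h
Derivation 2: A0 ⇒ A1 h ⇒ e b h

Two distinct leftmost derivations for the same string.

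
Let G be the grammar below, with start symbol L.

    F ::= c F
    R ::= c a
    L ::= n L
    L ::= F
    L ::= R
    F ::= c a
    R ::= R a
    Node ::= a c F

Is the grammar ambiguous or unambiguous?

Ambiguous

Witness: c a

Derivation 1: L ⇒ F ⇒ c a
Derivation 2: L ⇒ R ⇒ c a

Two distinct leftmost derivations for the same string.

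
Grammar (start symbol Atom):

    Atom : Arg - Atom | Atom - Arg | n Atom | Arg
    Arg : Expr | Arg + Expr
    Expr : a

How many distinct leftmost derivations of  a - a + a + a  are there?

2

Parse trees for a - a + a + a:
  [Atom [Arg [Expr a]] - [Atom [Arg [Arg [Arg [Expr a]] + [Expr a]] + [Expr a]]]]
  [Atom [Atom [Arg [Expr a]]] - [Arg [Arg [Arg [Expr a]] + [Expr a]] + [Expr a]]]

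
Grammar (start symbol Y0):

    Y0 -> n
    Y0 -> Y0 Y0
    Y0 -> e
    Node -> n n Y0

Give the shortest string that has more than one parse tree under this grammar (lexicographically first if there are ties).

e e e

length 1: no string has ≥2 trees
length 2: no string has ≥2 trees
length 3: e e e has 2 parse trees

Two derivations of e e e:
  Y0 ⇒ Y0 Y0 ⇒ Y0 Y0 Y0 ⇒ e Y0 Y0 ⇒ e e Y0 ⇒ e e e
  Y0 ⇒ Y0 Y0 ⇒ e Y0 ⇒ e Y0 Y0 ⇒ e e Y0 ⇒ e e e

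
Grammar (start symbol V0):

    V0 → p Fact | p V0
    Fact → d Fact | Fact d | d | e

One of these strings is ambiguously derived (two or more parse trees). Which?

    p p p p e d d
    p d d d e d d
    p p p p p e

p d d d e d d

p p p p e d d: 1 tree
p d d d e d d: 10 trees
p p p p p e: 1 tree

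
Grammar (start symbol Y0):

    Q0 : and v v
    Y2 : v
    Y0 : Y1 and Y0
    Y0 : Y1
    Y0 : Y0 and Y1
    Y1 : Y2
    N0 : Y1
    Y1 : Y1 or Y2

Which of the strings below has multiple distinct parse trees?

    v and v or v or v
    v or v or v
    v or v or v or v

v and v or v or v: 2 trees
v or v or v: 1 tree
v or v or v or v: 1 tree

v and v or v or v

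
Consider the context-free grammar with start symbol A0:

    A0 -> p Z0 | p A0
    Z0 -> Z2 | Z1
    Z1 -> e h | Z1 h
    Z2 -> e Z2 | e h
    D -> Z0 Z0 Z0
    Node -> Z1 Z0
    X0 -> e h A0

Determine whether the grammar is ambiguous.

Ambiguous

Witness: p e h

Derivation 1: A0 ⇒ p Z0 ⇒ p Z2 ⇒ p e h
Derivation 2: A0 ⇒ p Z0 ⇒ p Z1 ⇒ p e h

Two distinct leftmost derivations for the same string.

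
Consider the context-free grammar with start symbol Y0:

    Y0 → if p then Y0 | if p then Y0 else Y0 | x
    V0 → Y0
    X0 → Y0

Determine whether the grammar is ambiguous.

Witness: if p then if p then x else x

Derivation 1: Y0 ⇒ if p then Y0 ⇒ if p then if p then Y0 else Y0 ⇒ if p then if p then x else Y0 ⇒ if p then if p then x else x
Derivation 2: Y0 ⇒ if p then Y0 else Y0 ⇒ if p then if p then Y0 else Y0 ⇒ if p then if p then x else Y0 ⇒ if p then if p then x else x

Two distinct leftmost derivations for the same string.

Ambiguous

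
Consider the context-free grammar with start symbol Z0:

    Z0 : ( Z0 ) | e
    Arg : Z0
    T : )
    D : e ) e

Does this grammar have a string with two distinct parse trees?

Only Z0 is reachable from Z0; ignoring the rest: Each string is a nest of matched brackets around a single atom. An opening bracket forces the recursive rule; an atom forces the base rule.

Unambiguous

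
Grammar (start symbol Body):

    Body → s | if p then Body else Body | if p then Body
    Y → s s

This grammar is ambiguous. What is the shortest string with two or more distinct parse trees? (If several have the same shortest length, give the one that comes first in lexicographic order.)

if p then if p then s else s

length 1: no string has ≥2 trees
length 4: no string has ≥2 trees
length 6: no string has ≥2 trees
length 7: no string has ≥2 trees
length 9: if p then if p then s else s has 2 parse trees

Two derivations of if p then if p then s else s:
  Body ⇒ if p then Body else Body ⇒ if p then if p then Body else Body ⇒ if p then if p then s else Body ⇒ if p then if p then s else s
  Body ⇒ if p then Body ⇒ if p then if p then Body else Body ⇒ if p then if p then s else Body ⇒ if p then if p then s else s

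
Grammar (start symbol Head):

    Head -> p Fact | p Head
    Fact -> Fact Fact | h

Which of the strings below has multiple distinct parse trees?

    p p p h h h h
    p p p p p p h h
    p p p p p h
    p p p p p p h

p p p h h h h: 5 trees
p p p p p p h h: 1 tree
p p p p p h: 1 tree
p p p p p p h: 1 tree

p p p h h h h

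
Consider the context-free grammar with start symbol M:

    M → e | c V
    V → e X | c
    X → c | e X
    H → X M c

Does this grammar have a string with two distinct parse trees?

Only M, V, X are reachable from M; ignoring the rest: The reachable rules are right-linear with at most one rule per (nonterminal, next-terminal) pair. Each input token forces the next rule, so parsing is deterministic.

Unambiguous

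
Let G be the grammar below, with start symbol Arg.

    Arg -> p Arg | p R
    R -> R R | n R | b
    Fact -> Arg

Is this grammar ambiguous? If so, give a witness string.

Witness: p b b b

Derivation 1: Arg ⇒ p R ⇒ p R R ⇒ p R R R ⇒ p b R R ⇒ p b b R ⇒ p b b b
Derivation 2: Arg ⇒ p R ⇒ p R R ⇒ p b R ⇒ p b R R ⇒ p b b R ⇒ p b b b

Two distinct leftmost derivations for the same string.

Ambiguous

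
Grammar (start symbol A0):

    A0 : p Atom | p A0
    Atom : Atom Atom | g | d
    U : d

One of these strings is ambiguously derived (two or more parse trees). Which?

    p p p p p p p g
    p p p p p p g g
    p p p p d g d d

p p p p d g d d

p p p p p p p g: 1 tree
p p p p p p g g: 1 tree
p p p p d g d d: 5 trees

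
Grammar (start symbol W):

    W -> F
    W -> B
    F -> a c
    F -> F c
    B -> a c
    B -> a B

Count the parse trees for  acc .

Parse trees for acc:
  [W [F [F a c] c]]

1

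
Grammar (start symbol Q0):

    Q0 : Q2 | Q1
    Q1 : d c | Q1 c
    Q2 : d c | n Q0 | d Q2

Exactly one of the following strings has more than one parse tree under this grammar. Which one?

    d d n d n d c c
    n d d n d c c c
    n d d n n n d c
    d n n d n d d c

n d d n n n d c

d d n d n d c c: 1 tree
n d d n d c c c: 1 tree
n d d n n n d c: 2 trees
d n n d n d d c: 1 tree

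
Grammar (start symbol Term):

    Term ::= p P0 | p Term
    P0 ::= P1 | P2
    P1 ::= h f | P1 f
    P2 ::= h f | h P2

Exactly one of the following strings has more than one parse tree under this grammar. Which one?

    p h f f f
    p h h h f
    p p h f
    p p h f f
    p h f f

p p h f

p h f f f: 1 tree
p h h h f: 1 tree
p p h f: 2 trees
p p h f f: 1 tree
p h f f: 1 tree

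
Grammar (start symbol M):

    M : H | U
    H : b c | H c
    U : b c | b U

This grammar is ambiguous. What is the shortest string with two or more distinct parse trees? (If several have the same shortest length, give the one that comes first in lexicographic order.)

b c

length 2: b c has 2 parse trees

Two derivations of b c:
  M ⇒ H ⇒ b c
  M ⇒ U ⇒ b c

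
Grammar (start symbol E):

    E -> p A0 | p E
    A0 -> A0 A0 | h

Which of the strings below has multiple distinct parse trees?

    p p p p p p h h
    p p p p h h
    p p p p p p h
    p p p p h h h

p p p p h h h

p p p p p p h h: 1 tree
p p p p h h: 1 tree
p p p p p p h: 1 tree
p p p p h h h: 2 trees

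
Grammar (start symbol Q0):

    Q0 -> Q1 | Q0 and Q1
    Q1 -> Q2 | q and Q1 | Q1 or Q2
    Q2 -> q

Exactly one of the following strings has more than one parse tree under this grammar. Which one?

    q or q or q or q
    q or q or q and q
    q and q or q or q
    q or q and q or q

q or q or q or q: 1 tree
q or q or q and q: 1 tree
q and q or q or q: 4 trees
q or q and q or q: 1 tree

q and q or q or q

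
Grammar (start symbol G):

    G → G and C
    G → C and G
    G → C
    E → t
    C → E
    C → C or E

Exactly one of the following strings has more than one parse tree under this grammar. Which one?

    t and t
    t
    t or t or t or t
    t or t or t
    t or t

t and t

t and t: 2 trees
t: 1 tree
t or t or t or t: 1 tree
t or t or t: 1 tree
t or t: 1 tree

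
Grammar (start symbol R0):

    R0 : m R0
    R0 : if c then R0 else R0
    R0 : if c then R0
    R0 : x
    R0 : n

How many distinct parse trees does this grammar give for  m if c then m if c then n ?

Parse trees for m if c then m if c then n:
  [R0 m [R0 if c then [R0 m [R0 if c then [R0 n]]]]]

1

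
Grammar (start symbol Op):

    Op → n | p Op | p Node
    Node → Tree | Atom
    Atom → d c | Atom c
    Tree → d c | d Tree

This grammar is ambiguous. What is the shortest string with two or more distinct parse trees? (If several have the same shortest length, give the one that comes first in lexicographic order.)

length 1: no string has ≥2 trees
length 2: no string has ≥2 trees
length 3: p d c has 2 parse trees

Two derivations of p d c:
  Op ⇒ p Node ⇒ p Tree ⇒ p d c
  Op ⇒ p Node ⇒ p Atom ⇒ p d c

p d c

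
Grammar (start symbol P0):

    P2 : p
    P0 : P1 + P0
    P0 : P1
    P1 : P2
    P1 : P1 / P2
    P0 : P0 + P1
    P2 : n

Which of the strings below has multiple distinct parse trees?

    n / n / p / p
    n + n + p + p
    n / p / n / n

n / n / p / p: 1 tree
n + n + p + p: 8 trees
n / p / n / n: 1 tree

n + n + p + p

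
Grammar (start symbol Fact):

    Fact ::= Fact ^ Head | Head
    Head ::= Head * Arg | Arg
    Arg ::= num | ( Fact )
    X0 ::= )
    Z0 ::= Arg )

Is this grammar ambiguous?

Unambiguous

Only Fact, Head, Arg are reachable from Fact; ignoring the rest: This is a standard precedence ladder (Fact over Head over Arg), with each level left-recursive on its own operator ('^' at Fact, '*' at Head). That structure is LR(1), hence unambiguous.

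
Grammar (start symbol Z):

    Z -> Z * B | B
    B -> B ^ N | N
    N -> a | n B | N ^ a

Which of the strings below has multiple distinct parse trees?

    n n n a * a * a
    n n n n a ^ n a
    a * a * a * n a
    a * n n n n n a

n n n n a ^ n a

n n n a * a * a: 1 tree
n n n n a ^ n a: 5 trees
a * a * a * n a: 1 tree
a * n n n n n a: 1 tree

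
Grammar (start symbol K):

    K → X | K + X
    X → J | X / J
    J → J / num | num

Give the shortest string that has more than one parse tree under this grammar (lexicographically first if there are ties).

length 1: no string has ≥2 trees
length 3: num / num has 2 parse trees

Two derivations of num / num:
  K ⇒ X ⇒ J ⇒ J / num ⇒ num / num
  K ⇒ X ⇒ X / J ⇒ J / J ⇒ num / J ⇒ num / num

num / num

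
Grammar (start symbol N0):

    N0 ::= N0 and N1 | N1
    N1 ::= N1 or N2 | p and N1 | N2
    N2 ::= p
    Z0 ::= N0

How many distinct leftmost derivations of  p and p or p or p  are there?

Parse trees for p and p or p or p:
  [N0 [N0 [N1 [N2 p]]] and [N1 [N1 [N1 [N2 p]] or [N2 p]] or [N2 p]]]
  [N0 [N1 [N1 [N1 p and [N1 [N2 p]]] or [N2 p]] or [N2 p]]]
  [N0 [N1 [N1 p and [N1 [N1 [N2 p]] or [N2 p]]] or [N2 p]]]
  [N0 [N1 p and [N1 [N1 [N1 [N2 p]] or [N2 p]] or [N2 p]]]]

4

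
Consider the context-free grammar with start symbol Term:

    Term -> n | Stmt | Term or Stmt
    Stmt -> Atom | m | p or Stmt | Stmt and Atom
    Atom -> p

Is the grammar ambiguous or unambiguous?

Witness: p or m

Derivation 1: Term ⇒ Stmt ⇒ p or Stmt ⇒ p or m
Derivation 2: Term ⇒ Term or Stmt ⇒ Stmt or Stmt ⇒ Atom or Stmt ⇒ p or Stmt ⇒ p or m

Two distinct leftmost derivations for the same string.

Ambiguous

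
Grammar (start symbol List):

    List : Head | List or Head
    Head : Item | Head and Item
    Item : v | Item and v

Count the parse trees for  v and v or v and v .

4

Parse trees for v and v or v and v:
  [List [List [Head [Item [Item v] and v]]] or [Head [Item [Item v] and v]]]
  [List [List [Head [Item [Item v] and v]]] or [Head [Head [Item v]] and [Item v]]]
  [List [List [Head [Head [Item v]] and [Item v]]] or [Head [Item [Item v] and v]]]
  [List [List [Head [Head [Item v]] and [Item v]]] or [Head [Head [Item v]] and [Item v]]]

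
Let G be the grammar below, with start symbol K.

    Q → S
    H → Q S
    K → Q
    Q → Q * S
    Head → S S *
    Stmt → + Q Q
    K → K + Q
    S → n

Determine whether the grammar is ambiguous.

(Head, Stmt, H are unreachable from K, so their rules don't affect L(K).) K → K + Q | Q  ;  Q → Q * S | S  — a left-associative chain with S at the bottom. Each string factors uniquely by precedence.

Unambiguous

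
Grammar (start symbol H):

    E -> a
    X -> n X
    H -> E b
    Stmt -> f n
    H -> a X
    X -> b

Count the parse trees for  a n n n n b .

1

Parse trees for a n n n n b:
  [H a [X n [X n [X n [X n [X b]]]]]]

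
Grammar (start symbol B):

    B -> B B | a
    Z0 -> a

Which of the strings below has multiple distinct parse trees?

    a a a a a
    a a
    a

a a a a a

a a a a a: 14 trees
a a: 1 tree
a: 1 tree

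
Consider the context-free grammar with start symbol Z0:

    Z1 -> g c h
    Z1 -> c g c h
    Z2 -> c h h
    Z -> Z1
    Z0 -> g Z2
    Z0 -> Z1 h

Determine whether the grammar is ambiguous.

Ambiguous

Witness: g c h h

Derivation 1: Z0 ⇒ g Z2 ⇒ g c h h
Derivation 2: Z0 ⇒ Z1 h ⇒ g c h h

Two distinct leftmost derivations for the same string.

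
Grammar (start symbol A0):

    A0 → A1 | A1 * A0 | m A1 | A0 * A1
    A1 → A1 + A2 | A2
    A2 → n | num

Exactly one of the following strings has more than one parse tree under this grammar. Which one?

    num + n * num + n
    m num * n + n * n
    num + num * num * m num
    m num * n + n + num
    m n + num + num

num + n * num + n

num + n * num + n: 2 trees
m num * n + n * n: 1 tree
num + num * num * m num: 1 tree
m num * n + n + num: 1 tree
m n + num + num: 1 tree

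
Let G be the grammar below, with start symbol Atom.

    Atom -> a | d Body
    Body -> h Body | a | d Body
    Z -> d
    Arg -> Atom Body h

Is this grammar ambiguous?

Unambiguous

(Z, Arg are unreachable from Atom, so their rules don't affect L(Atom).) Each reachable nonterminal has at most one production per leading terminal, and all productions are right-linear; the derivation is determined token-by-token.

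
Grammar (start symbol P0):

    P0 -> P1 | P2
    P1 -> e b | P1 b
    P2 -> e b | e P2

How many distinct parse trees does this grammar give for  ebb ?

1

Parse trees for ebb:
  [P0 [P1 [P1 e b] b]]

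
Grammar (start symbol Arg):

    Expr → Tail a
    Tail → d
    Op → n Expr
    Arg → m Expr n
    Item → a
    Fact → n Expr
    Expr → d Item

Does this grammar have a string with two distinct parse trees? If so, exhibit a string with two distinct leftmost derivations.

Witness: m d a n

Derivation 1: Arg ⇒ m Expr n ⇒ m Tail a n ⇒ m d a n
Derivation 2: Arg ⇒ m Expr n ⇒ m d Item n ⇒ m d a n

Two distinct leftmost derivations for the same string.

Ambiguous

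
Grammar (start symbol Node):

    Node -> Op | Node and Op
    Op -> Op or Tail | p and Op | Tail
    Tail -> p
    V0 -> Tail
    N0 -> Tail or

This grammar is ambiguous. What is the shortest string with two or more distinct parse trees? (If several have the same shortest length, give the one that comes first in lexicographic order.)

length 1: no string has ≥2 trees
length 3: p and p has 2 parse trees

Two derivations of p and p:
  Node ⇒ Op ⇒ p and Op ⇒ p and Tail ⇒ p and p
  Node ⇒ Node and Op ⇒ Op and Op ⇒ Tail and Op ⇒ p and Op ⇒ p and Tail ⇒ p and p

p and p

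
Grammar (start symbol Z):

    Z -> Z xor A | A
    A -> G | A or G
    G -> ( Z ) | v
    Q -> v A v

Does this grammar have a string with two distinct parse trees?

(Q is unreachable from Z, so its rules don't affect L(Z).) The grammar is stratified — Z handles 'xor' (left-recursive), A handles 'or', G atoms. Each operator has a fixed associativity and precedence level, so every string has one parse.

Unambiguous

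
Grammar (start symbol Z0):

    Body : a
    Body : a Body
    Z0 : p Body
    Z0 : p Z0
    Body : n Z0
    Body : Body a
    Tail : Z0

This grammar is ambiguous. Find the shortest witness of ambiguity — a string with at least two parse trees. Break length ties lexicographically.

p a a

length 2: no string has ≥2 trees
length 3: p a a has 2 parse trees

Two derivations of p a a:
  Z0 ⇒ p Body ⇒ p a Body ⇒ p a a
  Z0 ⇒ p Body ⇒ p Body a ⇒ p a a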